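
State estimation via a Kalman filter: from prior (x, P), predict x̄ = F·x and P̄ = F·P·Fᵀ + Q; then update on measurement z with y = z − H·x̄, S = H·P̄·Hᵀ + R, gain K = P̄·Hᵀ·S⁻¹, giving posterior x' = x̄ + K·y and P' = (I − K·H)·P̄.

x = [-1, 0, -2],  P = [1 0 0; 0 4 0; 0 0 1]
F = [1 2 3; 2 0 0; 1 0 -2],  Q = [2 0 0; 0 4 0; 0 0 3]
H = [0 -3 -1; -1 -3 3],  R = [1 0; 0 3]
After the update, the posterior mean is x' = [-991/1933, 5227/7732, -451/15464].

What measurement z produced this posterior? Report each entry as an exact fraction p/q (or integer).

z = [-2, -2]

x̄ = F·x = [-7, -2, 3]
P̄ = F·P·Fᵀ + Q = [28 2 -5; 2 8 2; -5 2 8]
S = H·P̄·Hᵀ + R = [93 37; 37 181]
K = P̄·Hᵀ·S⁻¹ = [204/1933 -565/1933; -1983/7732 -449/7732; -3385/15464 2657/15464]
x' − x̄ = [12540/1933, 20691/7732, -46843/15464] = K·y
y = (KᵀK)⁻¹·Kᵀ·(x' − x̄) = [-5, -24]
z = y + H·x̄ = [-5, -24] + [3, 22] = [-2, -2]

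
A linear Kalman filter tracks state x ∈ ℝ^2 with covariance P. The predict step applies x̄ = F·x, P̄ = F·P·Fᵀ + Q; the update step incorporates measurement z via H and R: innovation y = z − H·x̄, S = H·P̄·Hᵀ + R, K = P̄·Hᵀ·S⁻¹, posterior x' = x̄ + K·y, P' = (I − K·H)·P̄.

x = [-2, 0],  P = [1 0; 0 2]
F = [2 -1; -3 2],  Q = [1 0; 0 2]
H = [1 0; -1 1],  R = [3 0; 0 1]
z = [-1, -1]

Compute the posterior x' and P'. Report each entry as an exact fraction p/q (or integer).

x̄ = F·x = [-4, 6]
P̄ = F·P·Fᵀ + Q = [7 -10; -10 19]
y = z − H·x̄ = [3, -11]
S = H·P̄·Hᵀ + R = [10 -17; -17 47]
K = P̄·Hᵀ·S⁻¹ = [40/181 -51/181; 23/181 120/181]
x' = x̄ + K·y = [-43/181, -165/181]
P' = (I − K·H)·P̄ = [120/181 69/181; 69/181 189/181]

x' = [-43/181, -165/181]
P' = [120/181 69/181; 69/181 189/181]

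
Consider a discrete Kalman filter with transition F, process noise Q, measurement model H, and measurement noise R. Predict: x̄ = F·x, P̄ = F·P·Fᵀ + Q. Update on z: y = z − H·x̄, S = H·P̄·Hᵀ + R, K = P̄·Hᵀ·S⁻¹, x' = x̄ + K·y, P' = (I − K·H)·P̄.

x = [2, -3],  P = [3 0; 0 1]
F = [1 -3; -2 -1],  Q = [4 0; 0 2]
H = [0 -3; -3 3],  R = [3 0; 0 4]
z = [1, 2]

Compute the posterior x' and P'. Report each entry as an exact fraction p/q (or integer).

x̄ = F·x = [11, -1]
P̄ = F·P·Fᵀ + Q = [16 -3; -3 15]
y = z − H·x̄ = [-2, 38]
S = H·P̄·Hᵀ + R = [138 -162; -162 337]
K = P̄·Hᵀ·S⁻¹ = [-2067/6754 -1068/3377; -2139/6754 27/3377]
x' = x̄ + K·y = [-1370/3377, -212/3377]
P' = (I − K·H)·P̄ = [4915/6754 2067/6754; 2067/6754 2139/6754]

x' = [-1370/3377, -212/3377]
P' = [4915/6754 2067/6754; 2067/6754 2139/6754]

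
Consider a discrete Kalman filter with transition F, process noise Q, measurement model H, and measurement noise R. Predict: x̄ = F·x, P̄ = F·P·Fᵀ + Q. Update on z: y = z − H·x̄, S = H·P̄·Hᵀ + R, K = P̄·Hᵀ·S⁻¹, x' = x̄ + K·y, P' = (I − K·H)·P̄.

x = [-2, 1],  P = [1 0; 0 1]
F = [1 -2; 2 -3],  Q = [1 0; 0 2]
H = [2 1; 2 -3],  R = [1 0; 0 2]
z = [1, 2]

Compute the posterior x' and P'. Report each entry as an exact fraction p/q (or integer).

x' = [984/1871, -554/1871]
P' = [298/1871 68/1871; 68/1871 342/1871]

x̄ = F·x = [-4, -7]
P̄ = F·P·Fᵀ + Q = [6 8; 8 15]
y = z − H·x̄ = [16, -11]
S = H·P̄·Hᵀ + R = [72 -53; -53 65]
K = P̄·Hᵀ·S⁻¹ = [664/1871 196/1871; 478/1871 -445/1871]
x' = x̄ + K·y = [984/1871, -554/1871]
P' = (I − K·H)·P̄ = [298/1871 68/1871; 68/1871 342/1871]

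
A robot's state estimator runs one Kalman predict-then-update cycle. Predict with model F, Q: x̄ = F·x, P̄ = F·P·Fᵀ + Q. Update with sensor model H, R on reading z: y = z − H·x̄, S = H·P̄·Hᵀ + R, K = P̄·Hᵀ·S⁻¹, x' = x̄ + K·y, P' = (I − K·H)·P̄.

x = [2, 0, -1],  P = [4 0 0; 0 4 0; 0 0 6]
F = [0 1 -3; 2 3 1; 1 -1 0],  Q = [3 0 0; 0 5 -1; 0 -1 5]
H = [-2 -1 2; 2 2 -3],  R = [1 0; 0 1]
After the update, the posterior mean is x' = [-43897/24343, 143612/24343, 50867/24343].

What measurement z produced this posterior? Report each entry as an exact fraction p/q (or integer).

z = [2, 2]

x̄ = F·x = [3, 3, 2]
P̄ = F·P·Fᵀ + Q = [61 -6 -4; -6 63 -5; -4 -5 13]
S = H·P̄·Hᵀ + R = [388 -487; -487 674]
K = P̄·Hᵀ·S⁻¹ = [-24162/24343 -13052/24343; 21709/24343 20345/24343; -1473/24343 -3123/24343]
x' − x̄ = [-116926/24343, 70583/24343, 2181/24343] = K·y
y = (KᵀK)⁻¹·Kᵀ·(x' − x̄) = [7, -4]
z = y + H·x̄ = [7, -4] + [-5, 6] = [2, 2]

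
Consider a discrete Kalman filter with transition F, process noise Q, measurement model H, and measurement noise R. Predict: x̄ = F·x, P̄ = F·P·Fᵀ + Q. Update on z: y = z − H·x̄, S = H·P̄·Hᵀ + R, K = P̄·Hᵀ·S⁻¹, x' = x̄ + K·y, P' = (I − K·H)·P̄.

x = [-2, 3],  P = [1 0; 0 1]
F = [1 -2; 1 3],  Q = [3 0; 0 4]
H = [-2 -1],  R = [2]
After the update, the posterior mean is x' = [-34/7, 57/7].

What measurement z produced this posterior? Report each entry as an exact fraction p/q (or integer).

x̄ = F·x = [-8, 7]
P̄ = F·P·Fᵀ + Q = [8 -5; -5 14]
S = H·P̄·Hᵀ + R = [28]
K = P̄·Hᵀ·S⁻¹ = [-11/28; -1/7]
x' − x̄ = [22/7, 8/7] = K·y
y = (KᵀK)⁻¹·Kᵀ·(x' − x̄) = [-8]
z = y + H·x̄ = [-8] + [9] = [1]

z = [1]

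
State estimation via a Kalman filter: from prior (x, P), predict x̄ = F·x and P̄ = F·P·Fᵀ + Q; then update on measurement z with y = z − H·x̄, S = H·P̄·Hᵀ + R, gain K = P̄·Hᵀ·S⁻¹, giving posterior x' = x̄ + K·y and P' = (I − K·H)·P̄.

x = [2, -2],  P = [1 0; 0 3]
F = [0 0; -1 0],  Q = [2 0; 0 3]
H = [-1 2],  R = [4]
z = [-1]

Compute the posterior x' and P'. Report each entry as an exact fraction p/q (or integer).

x̄ = F·x = [0, -2]
P̄ = F·P·Fᵀ + Q = [2 0; 0 4]
y = z − H·x̄ = [3]
S = H·P̄·Hᵀ + R = [22]
K = P̄·Hᵀ·S⁻¹ = [-1/11; 4/11]
x' = x̄ + K·y = [-3/11, -10/11]
P' = (I − K·H)·P̄ = [20/11 8/11; 8/11 12/11]

x' = [-3/11, -10/11]
P' = [20/11 8/11; 8/11 12/11]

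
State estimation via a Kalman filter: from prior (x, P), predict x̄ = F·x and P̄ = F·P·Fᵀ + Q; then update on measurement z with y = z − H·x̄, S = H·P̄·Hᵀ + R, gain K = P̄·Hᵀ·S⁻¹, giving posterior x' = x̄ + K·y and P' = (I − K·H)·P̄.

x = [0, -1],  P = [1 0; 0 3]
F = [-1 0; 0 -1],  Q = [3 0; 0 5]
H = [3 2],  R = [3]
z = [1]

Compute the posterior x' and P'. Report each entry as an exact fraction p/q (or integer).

x̄ = F·x = [0, 1]
P̄ = F·P·Fᵀ + Q = [4 0; 0 8]
y = z − H·x̄ = [-1]
S = H·P̄·Hᵀ + R = [71]
K = P̄·Hᵀ·S⁻¹ = [12/71; 16/71]
x' = x̄ + K·y = [-12/71, 55/71]
P' = (I − K·H)·P̄ = [140/71 -192/71; -192/71 312/71]

x' = [-12/71, 55/71]
P' = [140/71 -192/71; -192/71 312/71]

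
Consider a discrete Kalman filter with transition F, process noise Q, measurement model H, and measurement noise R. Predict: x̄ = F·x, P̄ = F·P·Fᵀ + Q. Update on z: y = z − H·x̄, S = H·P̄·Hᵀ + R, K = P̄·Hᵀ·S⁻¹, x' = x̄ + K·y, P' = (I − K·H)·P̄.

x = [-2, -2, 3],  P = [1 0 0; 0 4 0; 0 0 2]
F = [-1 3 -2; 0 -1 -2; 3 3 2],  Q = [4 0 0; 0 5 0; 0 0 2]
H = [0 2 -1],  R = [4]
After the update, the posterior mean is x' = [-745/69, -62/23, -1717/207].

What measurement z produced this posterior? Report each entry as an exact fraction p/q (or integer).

z = [3]

x̄ = F·x = [-10, -4, -6]
P̄ = F·P·Fᵀ + Q = [49 -4 25; -4 17 -20; 25 -20 55]
S = H·P̄·Hᵀ + R = [207]
K = P̄·Hᵀ·S⁻¹ = [-11/69; 6/23; -95/207]
x' − x̄ = [-55/69, 30/23, -475/207] = K·y
y = (KᵀK)⁻¹·Kᵀ·(x' − x̄) = [5]
z = y + H·x̄ = [5] + [-2] = [3]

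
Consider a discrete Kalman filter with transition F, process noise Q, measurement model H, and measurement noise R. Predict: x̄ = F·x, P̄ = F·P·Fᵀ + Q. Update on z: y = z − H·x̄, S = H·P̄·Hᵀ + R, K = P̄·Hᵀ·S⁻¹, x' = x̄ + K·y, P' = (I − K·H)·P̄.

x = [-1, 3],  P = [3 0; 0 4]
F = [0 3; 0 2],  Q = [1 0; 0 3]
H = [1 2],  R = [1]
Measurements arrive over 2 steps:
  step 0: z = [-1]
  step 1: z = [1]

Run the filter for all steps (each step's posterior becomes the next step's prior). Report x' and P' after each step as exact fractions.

step 0: x' = [2/21, -52/105], P' = [109/42 -23/21; -23/21 73/105]
step 1: x' = [-26/721, 340/721], P' = [226/103 -674/721; -674/721 65/103]

step 0: x̄ = F·x = [9, 6]
step 0: P̄ = F·P·Fᵀ + Q = [37 24; 24 19]
step 0: y = z − H·x̄ = [-22]
step 0: S = H·P̄·Hᵀ + R = [210]
step 0: K = P̄·Hᵀ·S⁻¹ = [17/42; 31/105]
step 0: x' = x̄ + K·y = [2/21, -52/105]
step 0: P' = (I − K·H)·P̄ = [109/42 -23/21; -23/21 73/105]
step 1: x̄ = F·x = [-52/35, -104/105]
step 1: P̄ = F·P·Fᵀ + Q = [254/35 146/35; 146/35 607/105]
step 1: y = z − H·x̄ = [67/15]
step 1: S = H·P̄·Hᵀ + R = [721/15]
step 1: K = P̄·Hᵀ·S⁻¹ = [234/721; 236/721]
step 1: x' = x̄ + K·y = [-26/721, 340/721]
step 1: P' = (I − K·H)·P̄ = [226/103 -674/721; -674/721 65/103]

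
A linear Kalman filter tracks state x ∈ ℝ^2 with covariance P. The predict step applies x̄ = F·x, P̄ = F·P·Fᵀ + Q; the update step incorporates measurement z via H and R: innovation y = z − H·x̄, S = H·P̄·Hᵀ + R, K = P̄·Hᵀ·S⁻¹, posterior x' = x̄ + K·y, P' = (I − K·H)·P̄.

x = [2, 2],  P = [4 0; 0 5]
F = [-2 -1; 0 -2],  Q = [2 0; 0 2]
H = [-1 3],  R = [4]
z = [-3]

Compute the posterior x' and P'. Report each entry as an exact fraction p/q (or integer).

x' = [-323/55, -164/55]
P' = [3746/165 1258/165; 1258/165 494/165]

x̄ = F·x = [-6, -4]
P̄ = F·P·Fᵀ + Q = [23 10; 10 22]
y = z − H·x̄ = [3]
S = H·P̄·Hᵀ + R = [165]
K = P̄·Hᵀ·S⁻¹ = [7/165; 56/165]
x' = x̄ + K·y = [-323/55, -164/55]
P' = (I − K·H)·P̄ = [3746/165 1258/165; 1258/165 494/165]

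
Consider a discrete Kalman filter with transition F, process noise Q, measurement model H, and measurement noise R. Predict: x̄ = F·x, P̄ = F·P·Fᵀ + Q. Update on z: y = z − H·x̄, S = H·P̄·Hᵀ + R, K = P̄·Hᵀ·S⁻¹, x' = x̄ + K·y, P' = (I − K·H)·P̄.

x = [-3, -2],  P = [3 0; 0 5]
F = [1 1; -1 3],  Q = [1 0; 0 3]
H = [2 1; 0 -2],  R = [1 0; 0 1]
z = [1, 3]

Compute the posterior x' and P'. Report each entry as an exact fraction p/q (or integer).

x̄ = F·x = [-5, -3]
P̄ = F·P·Fᵀ + Q = [9 12; 12 51]
y = z − H·x̄ = [14, -3]
S = H·P̄·Hᵀ + R = [136 -150; -150 205]
K = P̄·Hᵀ·S⁻¹ = [255/538 309/1345; 15/1076 -1311/2690]
x' = x̄ + K·y = [1273/1345, -1806/1345]
P' = (I − K·H)·P̄ = [396/1345 -309/2690; -309/2690 1311/5380]

x' = [1273/1345, -1806/1345]
P' = [396/1345 -309/2690; -309/2690 1311/5380]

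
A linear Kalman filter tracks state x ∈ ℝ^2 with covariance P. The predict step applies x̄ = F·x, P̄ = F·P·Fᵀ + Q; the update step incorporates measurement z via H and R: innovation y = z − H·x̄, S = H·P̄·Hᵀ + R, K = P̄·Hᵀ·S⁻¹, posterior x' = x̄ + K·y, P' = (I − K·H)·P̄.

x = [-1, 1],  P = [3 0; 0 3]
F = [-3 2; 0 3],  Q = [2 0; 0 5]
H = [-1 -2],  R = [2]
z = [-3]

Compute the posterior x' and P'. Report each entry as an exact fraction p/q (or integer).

x̄ = F·x = [5, 3]
P̄ = F·P·Fᵀ + Q = [41 18; 18 32]
y = z − H·x̄ = [8]
S = H·P̄·Hᵀ + R = [243]
K = P̄·Hᵀ·S⁻¹ = [-77/243; -82/243]
x' = x̄ + K·y = [599/243, 73/243]
P' = (I − K·H)·P̄ = [4034/243 -1940/243; -1940/243 1052/243]

x' = [599/243, 73/243]
P' = [4034/243 -1940/243; -1940/243 1052/243]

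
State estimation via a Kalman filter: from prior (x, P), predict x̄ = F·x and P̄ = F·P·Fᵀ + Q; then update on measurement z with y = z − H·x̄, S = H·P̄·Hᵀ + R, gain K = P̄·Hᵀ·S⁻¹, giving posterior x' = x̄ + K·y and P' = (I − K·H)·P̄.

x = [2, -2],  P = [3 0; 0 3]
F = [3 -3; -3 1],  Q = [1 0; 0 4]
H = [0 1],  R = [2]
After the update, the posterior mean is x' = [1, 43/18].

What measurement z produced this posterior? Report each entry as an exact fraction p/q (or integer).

z = [3]

x̄ = F·x = [12, -8]
P̄ = F·P·Fᵀ + Q = [55 -36; -36 34]
S = H·P̄·Hᵀ + R = [36]
K = P̄·Hᵀ·S⁻¹ = [-1; 17/18]
x' − x̄ = [-11, 187/18] = K·y
y = (KᵀK)⁻¹·Kᵀ·(x' − x̄) = [11]
z = y + H·x̄ = [11] + [-8] = [3]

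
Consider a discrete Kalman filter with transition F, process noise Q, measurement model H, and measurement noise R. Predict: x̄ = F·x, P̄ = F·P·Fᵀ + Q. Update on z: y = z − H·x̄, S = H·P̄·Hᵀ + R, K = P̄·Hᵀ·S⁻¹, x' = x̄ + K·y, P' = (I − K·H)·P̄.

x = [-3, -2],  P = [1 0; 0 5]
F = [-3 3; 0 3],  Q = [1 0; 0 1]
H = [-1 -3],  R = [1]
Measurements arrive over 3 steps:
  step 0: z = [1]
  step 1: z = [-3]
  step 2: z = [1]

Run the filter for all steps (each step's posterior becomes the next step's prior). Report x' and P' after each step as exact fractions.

step 0: x' = [244/37, -939/370], P' = [230/37 -147/74; -147/74 551/740]
step 1: x' = [13941/8383, 3267/8383], P' = [574183/117362 -85020/58681; -85020/58681 62561/117362]
step 2: x' = [-8945654/2131561, 29554635/27710293], P' = [21182293/4263122 -6281841/4263122; -6281841/4263122 29977739/55420586]

step 0: x̄ = F·x = [3, -6]
step 0: P̄ = F·P·Fᵀ + Q = [55 45; 45 46]
step 0: y = z − H·x̄ = [-14]
step 0: S = H·P̄·Hᵀ + R = [740]
step 0: K = P̄·Hᵀ·S⁻¹ = [-19/74; -183/740]
step 0: x' = x̄ + K·y = [244/37, -939/370]
step 0: P' = (I − K·H)·P̄ = [230/37 -147/74; -147/74 551/740]
step 1: x̄ = F·x = [-10137/370, -2817/370]
step 1: P̄ = F·P·Fᵀ + Q = [73559/740 18189/740; 18189/740 5699/740]
step 1: y = z − H·x̄ = [-9849/185]
step 1: S = H·P̄·Hᵀ + R = [58681/185]
step 1: K = P̄·Hᵀ·S⁻¹ = [-64063/117362; -17643/117362]
step 1: x' = x̄ + K·y = [13941/8383, 3267/8383]
step 1: P' = (I − K·H)·P̄ = [574183/117362 -85020/58681; -85020/58681 62561/117362]
step 2: x̄ = F·x = [-32022/8383, 9801/8383]
step 2: P̄ = F·P·Fᵀ + Q = [4454389/58681 2093409/117362; 2093409/117362 680411/117362]
step 2: y = z − H·x̄ = [5764/8383]
step 2: S = H·P̄·Hᵀ + R = [27710293/117362]
step 2: K = P̄·Hᵀ·S⁻¹ = [-1168385/2131561; -4134642/27710293]
step 2: x' = x̄ + K·y = [-8945654/2131561, 29554635/27710293]
step 2: P' = (I − K·H)·P̄ = [21182293/4263122 -6281841/4263122; -6281841/4263122 29977739/55420586]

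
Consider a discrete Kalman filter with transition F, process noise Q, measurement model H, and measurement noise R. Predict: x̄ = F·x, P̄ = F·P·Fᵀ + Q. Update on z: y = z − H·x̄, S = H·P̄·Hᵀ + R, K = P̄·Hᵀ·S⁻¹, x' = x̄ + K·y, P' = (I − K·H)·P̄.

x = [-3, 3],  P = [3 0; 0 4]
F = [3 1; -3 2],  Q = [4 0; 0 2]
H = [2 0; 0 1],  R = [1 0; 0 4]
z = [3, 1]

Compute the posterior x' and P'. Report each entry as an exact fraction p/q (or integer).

x̄ = F·x = [-6, 15]
P̄ = F·P·Fᵀ + Q = [35 -19; -19 45]
y = z − H·x̄ = [15, -14]
S = H·P̄·Hᵀ + R = [141 -38; -38 49]
K = P̄·Hᵀ·S⁻¹ = [2708/5465 -19/5465; -152/5465 4901/5465]
x' = x̄ + K·y = [8096/5465, 11081/5465]
P' = (I − K·H)·P̄ = [1354/5465 -76/5465; -76/5465 19604/5465]

x' = [8096/5465, 11081/5465]
P' = [1354/5465 -76/5465; -76/5465 19604/5465]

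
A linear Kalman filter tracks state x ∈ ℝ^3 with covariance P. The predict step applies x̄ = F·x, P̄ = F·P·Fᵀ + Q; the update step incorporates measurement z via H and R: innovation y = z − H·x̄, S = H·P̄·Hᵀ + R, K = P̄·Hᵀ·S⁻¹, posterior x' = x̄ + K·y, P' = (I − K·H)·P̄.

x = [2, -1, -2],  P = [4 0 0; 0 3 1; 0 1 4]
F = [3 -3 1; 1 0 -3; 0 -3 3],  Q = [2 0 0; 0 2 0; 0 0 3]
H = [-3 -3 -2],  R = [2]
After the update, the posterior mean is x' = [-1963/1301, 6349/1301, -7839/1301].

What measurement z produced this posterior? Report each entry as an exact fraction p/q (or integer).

x̄ = F·x = [7, 8, -3]
P̄ = F·P·Fᵀ + Q = [63 9 27; 9 42 -27; 27 -27 48]
S = H·P̄·Hᵀ + R = [1301]
K = P̄·Hᵀ·S⁻¹ = [-270/1301; -99/1301; -96/1301]
x' − x̄ = [-11070/1301, -4059/1301, -3936/1301] = K·y
y = (KᵀK)⁻¹·Kᵀ·(x' − x̄) = [41]
z = y + H·x̄ = [41] + [-39] = [2]

z = [2]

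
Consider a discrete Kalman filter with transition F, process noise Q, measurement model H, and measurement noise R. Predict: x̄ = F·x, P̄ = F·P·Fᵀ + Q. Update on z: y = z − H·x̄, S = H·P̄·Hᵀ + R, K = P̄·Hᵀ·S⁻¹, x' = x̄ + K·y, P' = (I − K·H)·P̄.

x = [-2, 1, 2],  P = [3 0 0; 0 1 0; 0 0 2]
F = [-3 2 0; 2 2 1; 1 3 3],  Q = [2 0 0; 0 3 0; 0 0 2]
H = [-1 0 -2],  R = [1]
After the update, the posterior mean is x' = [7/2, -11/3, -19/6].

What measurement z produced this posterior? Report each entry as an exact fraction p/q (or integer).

x̄ = F·x = [8, 0, 7]
P̄ = F·P·Fᵀ + Q = [33 -14 -3; -14 21 18; -3 18 32]
S = H·P̄·Hᵀ + R = [150]
K = P̄·Hᵀ·S⁻¹ = [-9/50; -11/75; -61/150]
x' − x̄ = [-9/2, -11/3, -61/6] = K·y
y = (KᵀK)⁻¹·Kᵀ·(x' − x̄) = [25]
z = y + H·x̄ = [25] + [-22] = [3]

z = [3]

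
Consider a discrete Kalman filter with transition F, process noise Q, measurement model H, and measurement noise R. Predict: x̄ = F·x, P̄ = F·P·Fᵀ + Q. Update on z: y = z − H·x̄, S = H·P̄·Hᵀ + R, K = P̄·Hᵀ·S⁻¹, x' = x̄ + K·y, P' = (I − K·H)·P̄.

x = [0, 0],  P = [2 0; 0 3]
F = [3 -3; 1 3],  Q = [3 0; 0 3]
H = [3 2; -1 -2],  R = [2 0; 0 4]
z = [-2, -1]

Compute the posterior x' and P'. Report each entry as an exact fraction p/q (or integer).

x' = [-183/128, 297/256]
P' = [3333/2368 -7707/4736; -7707/4736 20933/9472]

x̄ = F·x = [0, 0]
P̄ = F·P·Fᵀ + Q = [48 -21; -21 32]
y = z − H·x̄ = [-2, -1]
S = H·P̄·Hᵀ + R = [310 -104; -104 96]
K = P̄·Hᵀ·S⁻¹ = [573/1184 2187/4736; -547/2368 -6613/9472]
x' = x̄ + K·y = [-183/128, 297/256]
P' = (I − K·H)·P̄ = [3333/2368 -7707/4736; -7707/4736 20933/9472]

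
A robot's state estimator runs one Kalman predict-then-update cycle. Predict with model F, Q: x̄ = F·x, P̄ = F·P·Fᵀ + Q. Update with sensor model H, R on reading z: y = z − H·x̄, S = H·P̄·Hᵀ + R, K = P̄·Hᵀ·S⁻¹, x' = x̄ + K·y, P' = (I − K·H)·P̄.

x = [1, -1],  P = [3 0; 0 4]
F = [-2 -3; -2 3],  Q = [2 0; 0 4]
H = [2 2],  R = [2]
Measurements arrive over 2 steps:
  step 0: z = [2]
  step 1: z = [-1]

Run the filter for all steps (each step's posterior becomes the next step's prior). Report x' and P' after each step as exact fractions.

step 0: x̄ = F·x = [1, -5]
step 0: P̄ = F·P·Fᵀ + Q = [50 -24; -24 52]
step 0: y = z − H·x̄ = [10]
step 0: S = H·P̄·Hᵀ + R = [218]
step 0: K = P̄·Hᵀ·S⁻¹ = [26/109; 28/109]
step 0: x' = x̄ + K·y = [369/109, -265/109]
step 0: P' = (I − K·H)·P̄ = [4098/109 -4072/109; -4072/109 4100/109]
step 1: x̄ = F·x = [57/109, -1533/109]
step 1: P̄ = F·P·Fᵀ + Q = [4646/109 -20508/109; -20508/109 102592/109]
step 1: y = z − H·x̄ = [2843/109]
step 1: S = H·P̄·Hᵀ + R = [265106/109]
step 1: K = P̄·Hᵀ·S⁻¹ = [-15862/132553; 82084/132553]
step 1: x' = x̄ + K·y = [-344405/132553, 276707/132553]
step 1: P' = (I − K·H)·P̄ = [1033350/132553 -1049212/132553; -1049212/132553 1131296/132553]

step 0: x' = [369/109, -265/109], P' = [4098/109 -4072/109; -4072/109 4100/109]
step 1: x' = [-344405/132553, 276707/132553], P' = [1033350/132553 -1049212/132553; -1049212/132553 1131296/132553]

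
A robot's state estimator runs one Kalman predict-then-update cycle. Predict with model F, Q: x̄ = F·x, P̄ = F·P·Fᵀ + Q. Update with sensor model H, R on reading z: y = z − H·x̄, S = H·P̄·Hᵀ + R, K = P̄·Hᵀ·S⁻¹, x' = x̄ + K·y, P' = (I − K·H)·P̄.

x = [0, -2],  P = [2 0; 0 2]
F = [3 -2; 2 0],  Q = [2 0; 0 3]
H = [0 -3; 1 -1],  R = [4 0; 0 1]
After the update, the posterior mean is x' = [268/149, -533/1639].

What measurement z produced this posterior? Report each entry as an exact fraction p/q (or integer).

x̄ = F·x = [4, 0]
P̄ = F·P·Fᵀ + Q = [28 12; 12 11]
S = H·P̄·Hᵀ + R = [103 -3; -3 16]
K = P̄·Hᵀ·S⁻¹ = [-48/149 140/149; -525/1639 4/1639]
x' − x̄ = [-328/149, -533/1639] = K·y
y = (KᵀK)⁻¹·Kᵀ·(x' − x̄) = [1, -2]
z = y + H·x̄ = [1, -2] + [0, 4] = [1, 2]

z = [1, 2]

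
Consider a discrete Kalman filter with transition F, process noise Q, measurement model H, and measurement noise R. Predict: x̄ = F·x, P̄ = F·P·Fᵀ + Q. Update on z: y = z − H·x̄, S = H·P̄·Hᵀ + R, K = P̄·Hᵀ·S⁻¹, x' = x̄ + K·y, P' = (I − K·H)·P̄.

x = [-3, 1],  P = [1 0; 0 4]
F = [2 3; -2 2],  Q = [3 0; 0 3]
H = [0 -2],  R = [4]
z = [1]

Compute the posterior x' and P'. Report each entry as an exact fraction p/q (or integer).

x' = [-121/12, -7/48]
P' = [79/3 5/6; 5/6 23/24]

x̄ = F·x = [-3, 8]
P̄ = F·P·Fᵀ + Q = [43 20; 20 23]
y = z − H·x̄ = [17]
S = H·P̄·Hᵀ + R = [96]
K = P̄·Hᵀ·S⁻¹ = [-5/12; -23/48]
x' = x̄ + K·y = [-121/12, -7/48]
P' = (I − K·H)·P̄ = [79/3 5/6; 5/6 23/24]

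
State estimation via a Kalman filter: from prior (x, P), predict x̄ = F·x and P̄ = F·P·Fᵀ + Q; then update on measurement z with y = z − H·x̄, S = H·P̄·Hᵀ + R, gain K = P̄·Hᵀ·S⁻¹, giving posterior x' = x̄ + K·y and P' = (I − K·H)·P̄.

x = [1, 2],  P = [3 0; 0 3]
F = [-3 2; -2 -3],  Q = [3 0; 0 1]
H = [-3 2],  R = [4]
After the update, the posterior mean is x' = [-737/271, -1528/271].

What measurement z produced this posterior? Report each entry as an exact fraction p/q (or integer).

z = [-3]

x̄ = F·x = [1, -8]
P̄ = F·P·Fᵀ + Q = [42 0; 0 40]
S = H·P̄·Hᵀ + R = [542]
K = P̄·Hᵀ·S⁻¹ = [-63/271; 40/271]
x' − x̄ = [-1008/271, 640/271] = K·y
y = (KᵀK)⁻¹·Kᵀ·(x' − x̄) = [16]
z = y + H·x̄ = [16] + [-19] = [-3]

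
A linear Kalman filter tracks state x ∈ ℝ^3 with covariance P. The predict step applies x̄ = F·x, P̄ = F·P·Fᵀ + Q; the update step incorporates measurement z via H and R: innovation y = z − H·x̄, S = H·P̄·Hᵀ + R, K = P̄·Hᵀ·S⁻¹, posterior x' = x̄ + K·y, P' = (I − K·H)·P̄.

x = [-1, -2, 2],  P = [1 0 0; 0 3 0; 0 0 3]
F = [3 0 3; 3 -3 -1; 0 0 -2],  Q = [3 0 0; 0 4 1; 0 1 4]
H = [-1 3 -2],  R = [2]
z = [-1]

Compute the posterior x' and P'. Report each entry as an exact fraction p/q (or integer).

x' = [345/112, -233/112, -67/16]
P' = [4365/112 115/112 -287/16; 115/112 1223/336 221/48; -287/16 221/48 761/48]

x̄ = F·x = [3, 1, -4]
P̄ = F·P·Fᵀ + Q = [39 0 -18; 0 43 7; -18 7 16]
y = z − H·x̄ = [-9]
S = H·P̄·Hᵀ + R = [336]
K = P̄·Hᵀ·S⁻¹ = [-1/112; 115/336; 1/48]
x' = x̄ + K·y = [345/112, -233/112, -67/16]
P' = (I − K·H)·P̄ = [4365/112 115/112 -287/16; 115/112 1223/336 221/48; -287/16 221/48 761/48]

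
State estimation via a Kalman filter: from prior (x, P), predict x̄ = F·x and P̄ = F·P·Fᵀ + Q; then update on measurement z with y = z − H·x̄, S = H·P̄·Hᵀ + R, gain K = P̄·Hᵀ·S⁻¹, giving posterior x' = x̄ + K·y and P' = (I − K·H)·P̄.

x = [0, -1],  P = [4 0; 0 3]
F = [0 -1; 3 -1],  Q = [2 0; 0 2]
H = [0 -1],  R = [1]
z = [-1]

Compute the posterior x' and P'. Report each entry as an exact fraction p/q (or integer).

x' = [1, 1]
P' = [67/14 1/14; 1/14 41/42]

x̄ = F·x = [1, 1]
P̄ = F·P·Fᵀ + Q = [5 3; 3 41]
y = z − H·x̄ = [0]
S = H·P̄·Hᵀ + R = [42]
K = P̄·Hᵀ·S⁻¹ = [-1/14; -41/42]
x' = x̄ + K·y = [1, 1]
P' = (I − K·H)·P̄ = [67/14 1/14; 1/14 41/42]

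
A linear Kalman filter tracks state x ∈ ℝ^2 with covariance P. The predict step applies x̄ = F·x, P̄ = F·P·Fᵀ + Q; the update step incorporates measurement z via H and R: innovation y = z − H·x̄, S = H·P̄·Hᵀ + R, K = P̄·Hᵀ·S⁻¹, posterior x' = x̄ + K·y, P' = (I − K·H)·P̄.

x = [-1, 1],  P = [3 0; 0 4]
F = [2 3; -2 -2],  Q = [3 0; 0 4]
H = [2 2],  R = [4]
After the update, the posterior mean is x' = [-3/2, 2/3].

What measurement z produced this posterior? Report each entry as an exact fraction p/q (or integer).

x̄ = F·x = [1, 0]
P̄ = F·P·Fᵀ + Q = [51 -36; -36 32]
S = H·P̄·Hᵀ + R = [48]
K = P̄·Hᵀ·S⁻¹ = [5/8; -1/6]
x' − x̄ = [-5/2, 2/3] = K·y
y = (KᵀK)⁻¹·Kᵀ·(x' − x̄) = [-4]
z = y + H·x̄ = [-4] + [2] = [-2]

z = [-2]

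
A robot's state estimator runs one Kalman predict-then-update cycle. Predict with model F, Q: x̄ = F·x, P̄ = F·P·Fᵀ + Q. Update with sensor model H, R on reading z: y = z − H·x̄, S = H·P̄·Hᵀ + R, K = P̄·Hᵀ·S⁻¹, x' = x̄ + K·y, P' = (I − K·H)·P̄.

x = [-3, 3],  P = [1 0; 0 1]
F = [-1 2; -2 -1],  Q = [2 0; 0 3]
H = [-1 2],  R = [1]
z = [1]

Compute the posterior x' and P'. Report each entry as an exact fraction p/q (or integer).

x̄ = F·x = [9, 3]
P̄ = F·P·Fᵀ + Q = [7 0; 0 8]
y = z − H·x̄ = [4]
S = H·P̄·Hᵀ + R = [40]
K = P̄·Hᵀ·S⁻¹ = [-7/40; 2/5]
x' = x̄ + K·y = [83/10, 23/5]
P' = (I − K·H)·P̄ = [231/40 14/5; 14/5 8/5]

x' = [83/10, 23/5]
P' = [231/40 14/5; 14/5 8/5]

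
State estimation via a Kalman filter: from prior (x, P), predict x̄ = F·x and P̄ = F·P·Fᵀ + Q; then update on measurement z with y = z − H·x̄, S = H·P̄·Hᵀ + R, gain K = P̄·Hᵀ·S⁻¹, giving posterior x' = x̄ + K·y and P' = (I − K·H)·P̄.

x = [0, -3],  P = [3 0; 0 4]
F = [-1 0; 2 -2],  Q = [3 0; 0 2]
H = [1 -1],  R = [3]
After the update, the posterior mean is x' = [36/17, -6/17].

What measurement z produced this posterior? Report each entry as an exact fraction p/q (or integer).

z = [3]

x̄ = F·x = [0, 6]
P̄ = F·P·Fᵀ + Q = [6 -6; -6 30]
S = H·P̄·Hᵀ + R = [51]
K = P̄·Hᵀ·S⁻¹ = [4/17; -12/17]
x' − x̄ = [36/17, -108/17] = K·y
y = (KᵀK)⁻¹·Kᵀ·(x' − x̄) = [9]
z = y + H·x̄ = [9] + [-6] = [3]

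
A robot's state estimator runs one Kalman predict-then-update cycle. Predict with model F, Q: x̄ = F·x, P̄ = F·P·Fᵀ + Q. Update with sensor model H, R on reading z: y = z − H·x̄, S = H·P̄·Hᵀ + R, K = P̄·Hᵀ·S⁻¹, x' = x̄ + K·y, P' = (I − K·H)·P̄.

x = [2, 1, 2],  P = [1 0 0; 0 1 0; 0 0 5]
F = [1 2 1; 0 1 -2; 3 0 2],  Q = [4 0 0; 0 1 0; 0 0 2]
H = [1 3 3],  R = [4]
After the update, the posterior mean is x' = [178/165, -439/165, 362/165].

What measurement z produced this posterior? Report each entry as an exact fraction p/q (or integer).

z = [-1]

x̄ = F·x = [6, -3, 10]
P̄ = F·P·Fᵀ + Q = [14 -8 13; -8 22 -20; 13 -20 31]
S = H·P̄·Hᵀ + R = [165]
K = P̄·Hᵀ·S⁻¹ = [29/165; -2/165; 46/165]
x' − x̄ = [-812/165, 56/165, -1288/165] = K·y
y = (KᵀK)⁻¹·Kᵀ·(x' − x̄) = [-28]
z = y + H·x̄ = [-28] + [27] = [-1]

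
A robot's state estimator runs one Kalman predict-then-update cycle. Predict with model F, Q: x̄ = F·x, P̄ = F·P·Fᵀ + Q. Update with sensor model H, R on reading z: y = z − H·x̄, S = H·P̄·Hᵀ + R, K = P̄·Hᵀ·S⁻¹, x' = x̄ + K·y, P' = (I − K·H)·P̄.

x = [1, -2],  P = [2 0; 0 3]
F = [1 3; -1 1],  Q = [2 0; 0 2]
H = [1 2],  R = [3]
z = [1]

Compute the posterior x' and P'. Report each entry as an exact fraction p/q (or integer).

x̄ = F·x = [-5, -3]
P̄ = F·P·Fᵀ + Q = [31 7; 7 7]
y = z − H·x̄ = [12]
S = H·P̄·Hᵀ + R = [90]
K = P̄·Hᵀ·S⁻¹ = [1/2; 7/30]
x' = x̄ + K·y = [1, -1/5]
P' = (I − K·H)·P̄ = [17/2 -7/2; -7/2 21/10]

x' = [1, -1/5]
P' = [17/2 -7/2; -7/2 21/10]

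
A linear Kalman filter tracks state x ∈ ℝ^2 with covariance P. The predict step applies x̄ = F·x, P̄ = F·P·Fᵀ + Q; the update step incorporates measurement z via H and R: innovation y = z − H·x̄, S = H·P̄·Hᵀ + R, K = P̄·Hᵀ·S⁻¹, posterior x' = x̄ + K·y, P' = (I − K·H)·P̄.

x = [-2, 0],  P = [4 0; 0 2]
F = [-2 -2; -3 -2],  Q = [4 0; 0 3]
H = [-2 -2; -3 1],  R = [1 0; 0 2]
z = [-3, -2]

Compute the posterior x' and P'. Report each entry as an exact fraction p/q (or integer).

x' = [16948/19909, 13438/19909]
P' = [2684/19909 -1396/19909; -1396/19909 5058/19909]

x̄ = F·x = [4, 6]
P̄ = F·P·Fᵀ + Q = [28 32; 32 47]
y = z − H·x̄ = [17, 4]
S = H·P̄·Hᵀ + R = [557 202; 202 109]
K = P̄·Hᵀ·S⁻¹ = [-2576/19909 -4724/19909; -7324/19909 4623/19909]
x' = x̄ + K·y = [16948/19909, 13438/19909]
P' = (I − K·H)·P̄ = [2684/19909 -1396/19909; -1396/19909 5058/19909]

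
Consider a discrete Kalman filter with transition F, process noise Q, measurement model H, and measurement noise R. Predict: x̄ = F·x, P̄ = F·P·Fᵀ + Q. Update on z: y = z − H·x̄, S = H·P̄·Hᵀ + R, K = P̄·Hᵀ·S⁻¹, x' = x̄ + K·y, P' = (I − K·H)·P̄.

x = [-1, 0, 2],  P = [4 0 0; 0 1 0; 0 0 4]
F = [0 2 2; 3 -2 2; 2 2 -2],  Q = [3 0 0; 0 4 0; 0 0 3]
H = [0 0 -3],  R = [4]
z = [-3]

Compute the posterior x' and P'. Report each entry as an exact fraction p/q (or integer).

x' = [664/355, 607/355, 327/355]
P' = [6869/355 4692/355 -48/355; 4692/355 21156/355 16/355; -48/355 16/355 156/355]

x̄ = F·x = [4, 1, -6]
P̄ = F·P·Fᵀ + Q = [23 12 -12; 12 60 4; -12 4 39]
y = z − H·x̄ = [-21]
S = H·P̄·Hᵀ + R = [355]
K = P̄·Hᵀ·S⁻¹ = [36/355; -12/355; -117/355]
x' = x̄ + K·y = [664/355, 607/355, 327/355]
P' = (I − K·H)·P̄ = [6869/355 4692/355 -48/355; 4692/355 21156/355 16/355; -48/355 16/355 156/355]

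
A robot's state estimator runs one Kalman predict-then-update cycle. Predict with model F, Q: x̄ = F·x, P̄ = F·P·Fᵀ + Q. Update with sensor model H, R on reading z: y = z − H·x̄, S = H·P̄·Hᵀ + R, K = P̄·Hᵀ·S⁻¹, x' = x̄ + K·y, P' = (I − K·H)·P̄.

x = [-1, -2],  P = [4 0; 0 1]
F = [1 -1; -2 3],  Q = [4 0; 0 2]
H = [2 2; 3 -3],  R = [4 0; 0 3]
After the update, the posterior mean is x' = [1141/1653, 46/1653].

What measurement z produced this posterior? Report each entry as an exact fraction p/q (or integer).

z = [2, 2]

x̄ = F·x = [1, -4]
P̄ = F·P·Fᵀ + Q = [9 -11; -11 27]
S = H·P̄·Hᵀ + R = [60 -108; -108 525]
K = P̄·Hᵀ·S⁻¹ = [365/1653 88/551; 374/1653 -94/551]
x' − x̄ = [-512/1653, 6658/1653] = K·y
y = (KᵀK)⁻¹·Kᵀ·(x' − x̄) = [8, -13]
z = y + H·x̄ = [8, -13] + [-6, 15] = [2, 2]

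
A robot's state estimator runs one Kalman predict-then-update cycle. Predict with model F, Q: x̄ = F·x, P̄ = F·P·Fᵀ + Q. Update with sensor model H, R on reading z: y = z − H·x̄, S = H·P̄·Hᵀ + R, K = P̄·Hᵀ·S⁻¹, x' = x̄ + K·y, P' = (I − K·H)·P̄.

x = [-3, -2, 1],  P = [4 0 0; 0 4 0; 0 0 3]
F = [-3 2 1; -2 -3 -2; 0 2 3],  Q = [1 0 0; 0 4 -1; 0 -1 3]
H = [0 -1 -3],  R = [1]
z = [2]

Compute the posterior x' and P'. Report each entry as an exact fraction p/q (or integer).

x̄ = F·x = [6, 10, -1]
P̄ = F·P·Fᵀ + Q = [56 -6 25; -6 68 -43; 25 -43 46]
y = z − H·x̄ = [9]
S = H·P̄·Hᵀ + R = [225]
K = P̄·Hᵀ·S⁻¹ = [-23/75; 61/225; -19/45]
x' = x̄ + K·y = [81/25, 311/25, -24/5]
P' = (I − K·H)·P̄ = [871/25 953/75 -62/15; 953/75 11579/225 -776/45; -62/15 -776/45 53/9]

x' = [81/25, 311/25, -24/5]
P' = [871/25 953/75 -62/15; 953/75 11579/225 -776/45; -62/15 -776/45 53/9]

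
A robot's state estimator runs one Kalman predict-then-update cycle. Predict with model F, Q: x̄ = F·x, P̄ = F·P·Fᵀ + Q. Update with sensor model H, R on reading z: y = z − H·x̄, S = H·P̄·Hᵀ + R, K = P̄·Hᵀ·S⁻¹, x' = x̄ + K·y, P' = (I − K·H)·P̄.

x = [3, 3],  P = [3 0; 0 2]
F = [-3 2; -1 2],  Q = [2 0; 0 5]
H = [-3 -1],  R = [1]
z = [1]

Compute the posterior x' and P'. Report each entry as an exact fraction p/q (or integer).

x̄ = F·x = [-3, 3]
P̄ = F·P·Fᵀ + Q = [37 17; 17 16]
y = z − H·x̄ = [-5]
S = H·P̄·Hᵀ + R = [452]
K = P̄·Hᵀ·S⁻¹ = [-32/113; -67/452]
x' = x̄ + K·y = [-179/113, 1691/452]
P' = (I − K·H)·P̄ = [85/113 -223/113; -223/113 2743/452]

x' = [-179/113, 1691/452]
P' = [85/113 -223/113; -223/113 2743/452]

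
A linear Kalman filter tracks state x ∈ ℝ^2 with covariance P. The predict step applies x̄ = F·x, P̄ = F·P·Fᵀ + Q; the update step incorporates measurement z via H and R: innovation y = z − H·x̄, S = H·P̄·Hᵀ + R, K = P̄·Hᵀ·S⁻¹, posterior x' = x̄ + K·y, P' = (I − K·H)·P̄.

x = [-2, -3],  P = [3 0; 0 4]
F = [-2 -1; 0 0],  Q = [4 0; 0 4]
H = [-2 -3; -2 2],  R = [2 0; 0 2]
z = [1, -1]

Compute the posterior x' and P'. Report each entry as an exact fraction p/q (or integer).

x' = [389/2107, -838/2107]
P' = [540/2107 -80/2107; -80/2107 324/2107]

x̄ = F·x = [7, 0]
P̄ = F·P·Fᵀ + Q = [20 0; 0 4]
y = z − H·x̄ = [15, 13]
S = H·P̄·Hᵀ + R = [118 56; 56 98]
K = P̄·Hᵀ·S⁻¹ = [-60/301 -620/2107; -58/301 404/2107]
x' = x̄ + K·y = [389/2107, -838/2107]
P' = (I − K·H)·P̄ = [540/2107 -80/2107; -80/2107 324/2107]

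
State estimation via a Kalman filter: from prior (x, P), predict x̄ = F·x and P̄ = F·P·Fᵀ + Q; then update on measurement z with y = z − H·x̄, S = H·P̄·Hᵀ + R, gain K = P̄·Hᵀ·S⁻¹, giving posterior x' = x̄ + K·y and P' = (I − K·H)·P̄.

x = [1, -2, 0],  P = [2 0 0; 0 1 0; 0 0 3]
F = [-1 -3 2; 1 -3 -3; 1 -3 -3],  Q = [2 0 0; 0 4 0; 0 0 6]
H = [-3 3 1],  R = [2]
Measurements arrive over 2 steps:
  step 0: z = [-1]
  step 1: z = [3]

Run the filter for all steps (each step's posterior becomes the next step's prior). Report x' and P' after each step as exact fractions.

step 0: x' = [1053/163, 747/163, 759/163], P' = [2052/163 1556/163 1454/163; 1556/163 9113/1141 5731/1141; 1454/163 5731/1141 13723/1141]
step 1: x' = [-37938459/2899475, -26216091/2899475, -26594973/2899475], P' = [266536756/2899475 200017244/2899475 199329182/2899475; 200017244/2899475 152272406/2899475 144514518/2899475; 199329182/2899475 144514518/2899475 165710304/2899475]

step 0: x̄ = F·x = [5, 7, 7]
step 0: P̄ = F·P·Fᵀ + Q = [25 -11 -11; -11 42 38; -11 38 44]
step 0: y = z − H·x̄ = [-14]
step 0: S = H·P̄·Hᵀ + R = [1141]
step 0: K = P̄·Hᵀ·S⁻¹ = [-17/163; 197/1141; 191/1141]
step 0: x' = x̄ + K·y = [1053/163, 747/163, 759/163]
step 0: P' = (I − K·H)·P̄ = [2052/163 1556/163 1454/163; 1556/163 9113/1141 5731/1141; 1454/163 5731/1141 13723/1141]
step 1: x̄ = F·x = [-1776/163, -3465/163, -3465/163]
step 1: P̄ = F·P·Fᵀ + Q = [109423/1141 53398/1141 53398/1141; 53398/1141 201190/1141 196626/1141; 53398/1141 196626/1141 203472/1141]
step 1: y = z − H·x̄ = [9021/163]
step 1: S = H·P̄·Hᵀ + R = [2899475/1141]
step 1: K = P̄·Hᵀ·S⁻¹ = [-114677/2899475; 640002/2899475; 633156/2899475]
step 1: x' = x̄ + K·y = [-37938459/2899475, -26216091/2899475, -26594973/2899475]
step 1: P' = (I − K·H)·P̄ = [266536756/2899475 200017244/2899475 199329182/2899475; 200017244/2899475 152272406/2899475 144514518/2899475; 199329182/2899475 144514518/2899475 165710304/2899475]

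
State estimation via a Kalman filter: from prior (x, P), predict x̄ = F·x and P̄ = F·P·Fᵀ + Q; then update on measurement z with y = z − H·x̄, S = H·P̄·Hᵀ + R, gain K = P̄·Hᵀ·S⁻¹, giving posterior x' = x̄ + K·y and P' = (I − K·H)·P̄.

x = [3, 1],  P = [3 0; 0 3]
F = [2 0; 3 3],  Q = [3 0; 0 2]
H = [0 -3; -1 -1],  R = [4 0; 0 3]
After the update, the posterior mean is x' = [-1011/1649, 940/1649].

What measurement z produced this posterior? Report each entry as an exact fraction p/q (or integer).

z = [-2, 1]

x̄ = F·x = [6, 12]
P̄ = F·P·Fᵀ + Q = [15 18; 18 56]
S = H·P̄·Hᵀ + R = [508 222; 222 110]
K = P̄·Hᵀ·S⁻¹ = [693/3298 -1194/1649; -513/1649 -74/1649]
x' − x̄ = [-10905/1649, -18848/1649] = K·y
y = (KᵀK)⁻¹·Kᵀ·(x' − x̄) = [34, 19]
z = y + H·x̄ = [34, 19] + [-36, -18] = [-2, 1]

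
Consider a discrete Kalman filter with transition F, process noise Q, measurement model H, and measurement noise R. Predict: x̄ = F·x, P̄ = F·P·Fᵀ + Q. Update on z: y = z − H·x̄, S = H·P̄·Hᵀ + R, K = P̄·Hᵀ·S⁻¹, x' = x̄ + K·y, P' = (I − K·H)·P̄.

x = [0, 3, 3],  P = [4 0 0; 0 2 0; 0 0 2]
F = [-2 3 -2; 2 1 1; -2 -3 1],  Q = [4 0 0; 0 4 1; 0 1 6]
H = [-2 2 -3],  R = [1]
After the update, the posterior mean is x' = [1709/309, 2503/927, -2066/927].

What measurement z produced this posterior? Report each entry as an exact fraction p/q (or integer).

z = [1]

x̄ = F·x = [3, 6, -6]
P̄ = F·P·Fᵀ + Q = [46 -14 -6; -14 24 -19; -6 -19 42]
S = H·P̄·Hᵀ + R = [927]
K = P̄·Hᵀ·S⁻¹ = [-34/309; 133/927; -152/927]
x' − x̄ = [782/309, -3059/927, 3496/927] = K·y
y = (KᵀK)⁻¹·Kᵀ·(x' − x̄) = [-23]
z = y + H·x̄ = [-23] + [24] = [1]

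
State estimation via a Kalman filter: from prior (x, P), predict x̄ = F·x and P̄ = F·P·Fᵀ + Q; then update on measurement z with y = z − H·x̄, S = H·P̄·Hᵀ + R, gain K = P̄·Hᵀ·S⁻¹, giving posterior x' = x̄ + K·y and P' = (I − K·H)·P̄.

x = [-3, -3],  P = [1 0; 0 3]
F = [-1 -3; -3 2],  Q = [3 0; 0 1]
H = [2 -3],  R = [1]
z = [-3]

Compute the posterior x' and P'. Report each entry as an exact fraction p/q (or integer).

x̄ = F·x = [12, 3]
P̄ = F·P·Fᵀ + Q = [31 -15; -15 22]
y = z − H·x̄ = [-18]
S = H·P̄·Hᵀ + R = [503]
K = P̄·Hᵀ·S⁻¹ = [107/503; -96/503]
x' = x̄ + K·y = [4110/503, 3237/503]
P' = (I − K·H)·P̄ = [4144/503 2727/503; 2727/503 1850/503]

x' = [4110/503, 3237/503]
P' = [4144/503 2727/503; 2727/503 1850/503]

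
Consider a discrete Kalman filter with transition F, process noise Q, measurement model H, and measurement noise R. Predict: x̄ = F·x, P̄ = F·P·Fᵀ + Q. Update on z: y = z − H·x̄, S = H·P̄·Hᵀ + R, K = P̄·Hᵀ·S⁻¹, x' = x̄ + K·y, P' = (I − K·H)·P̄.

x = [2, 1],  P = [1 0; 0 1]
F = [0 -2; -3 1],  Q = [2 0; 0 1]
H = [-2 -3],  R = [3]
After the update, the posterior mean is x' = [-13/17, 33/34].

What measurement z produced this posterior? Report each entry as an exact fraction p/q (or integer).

z = [-2]

x̄ = F·x = [-2, -5]
P̄ = F·P·Fᵀ + Q = [6 -2; -2 11]
S = H·P̄·Hᵀ + R = [102]
K = P̄·Hᵀ·S⁻¹ = [-1/17; -29/102]
x' − x̄ = [21/17, 203/34] = K·y
y = (KᵀK)⁻¹·Kᵀ·(x' − x̄) = [-21]
z = y + H·x̄ = [-21] + [19] = [-2]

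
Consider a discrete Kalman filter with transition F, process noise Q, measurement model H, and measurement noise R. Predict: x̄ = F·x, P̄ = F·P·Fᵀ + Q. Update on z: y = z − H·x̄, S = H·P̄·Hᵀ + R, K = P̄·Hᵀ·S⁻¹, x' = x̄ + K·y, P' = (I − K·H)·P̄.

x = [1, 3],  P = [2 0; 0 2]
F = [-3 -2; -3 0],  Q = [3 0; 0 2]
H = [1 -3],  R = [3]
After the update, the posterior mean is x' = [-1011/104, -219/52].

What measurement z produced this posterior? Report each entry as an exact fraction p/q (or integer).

x̄ = F·x = [-9, -3]
P̄ = F·P·Fᵀ + Q = [29 18; 18 20]
S = H·P̄·Hᵀ + R = [104]
K = P̄·Hᵀ·S⁻¹ = [-25/104; -21/52]
x' − x̄ = [-75/104, -63/52] = K·y
y = (KᵀK)⁻¹·Kᵀ·(x' − x̄) = [3]
z = y + H·x̄ = [3] + [0] = [3]

z = [3]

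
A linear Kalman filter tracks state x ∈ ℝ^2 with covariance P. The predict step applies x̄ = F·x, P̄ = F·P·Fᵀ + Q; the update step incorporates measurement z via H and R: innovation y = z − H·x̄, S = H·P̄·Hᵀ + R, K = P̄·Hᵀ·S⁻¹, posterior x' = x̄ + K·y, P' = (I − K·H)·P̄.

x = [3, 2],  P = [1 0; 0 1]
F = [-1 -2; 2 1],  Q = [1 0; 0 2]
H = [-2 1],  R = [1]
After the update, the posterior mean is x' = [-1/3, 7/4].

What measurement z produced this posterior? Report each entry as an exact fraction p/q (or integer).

z = [2]

x̄ = F·x = [-7, 8]
P̄ = F·P·Fᵀ + Q = [6 -4; -4 7]
S = H·P̄·Hᵀ + R = [48]
K = P̄·Hᵀ·S⁻¹ = [-1/3; 5/16]
x' − x̄ = [20/3, -25/4] = K·y
y = (KᵀK)⁻¹·Kᵀ·(x' − x̄) = [-20]
z = y + H·x̄ = [-20] + [22] = [2]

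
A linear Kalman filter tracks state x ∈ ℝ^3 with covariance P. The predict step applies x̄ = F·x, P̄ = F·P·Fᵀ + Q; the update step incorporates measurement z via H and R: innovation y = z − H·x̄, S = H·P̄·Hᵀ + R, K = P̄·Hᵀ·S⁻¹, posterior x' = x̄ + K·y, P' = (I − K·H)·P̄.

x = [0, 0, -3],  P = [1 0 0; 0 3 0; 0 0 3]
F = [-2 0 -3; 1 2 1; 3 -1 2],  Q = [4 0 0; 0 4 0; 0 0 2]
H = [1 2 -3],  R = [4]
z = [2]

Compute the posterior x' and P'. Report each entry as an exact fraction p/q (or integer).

x' = [2138/417, -1631/417, -226/139]
P' = [7370/417 -6287/417 -616/139; -6287/417 7940/417 1057/139; -616/139 1057/139 542/139]

x̄ = F·x = [9, -3, -6]
P̄ = F·P·Fᵀ + Q = [35 -11 -24; -11 20 3; -24 3 26]
y = z − H·x̄ = [-19]
S = H·P̄·Hᵀ + R = [417]
K = P̄·Hᵀ·S⁻¹ = [85/417; 20/417; -32/139]
x' = x̄ + K·y = [2138/417, -1631/417, -226/139]
P' = (I − K·H)·P̄ = [7370/417 -6287/417 -616/139; -6287/417 7940/417 1057/139; -616/139 1057/139 542/139]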